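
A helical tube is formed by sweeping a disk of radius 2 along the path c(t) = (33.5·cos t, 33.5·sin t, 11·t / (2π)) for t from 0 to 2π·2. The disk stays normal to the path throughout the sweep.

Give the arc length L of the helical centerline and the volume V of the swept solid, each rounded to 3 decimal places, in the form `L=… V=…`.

2πR = 2π·33.5 = 210.486708
per-turn = √(210.486708² + 11²) = √(44304.6542 + 121) = √44425.6542 = 210.773941
L = 2 × 210.773941 = 421.547882
V = π·2² × L = 12.566371 × 421.547882 = 5297.326914

L=421.548 V=5297.327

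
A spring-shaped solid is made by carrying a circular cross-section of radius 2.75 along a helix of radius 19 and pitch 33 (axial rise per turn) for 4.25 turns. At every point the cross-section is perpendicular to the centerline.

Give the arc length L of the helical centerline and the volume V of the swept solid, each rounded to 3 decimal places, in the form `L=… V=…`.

L=526.395 V=12506.244

2πR = 2π·19 = 119.380521
per-turn = √(119.380521² + 33²) = √(14251.7088 + 1089) = √15340.7088 = 123.857615
L = 4.25 × 123.857615 = 526.394863
V = π·2.75² × L = 23.758294 × 526.394863 = 12506.244151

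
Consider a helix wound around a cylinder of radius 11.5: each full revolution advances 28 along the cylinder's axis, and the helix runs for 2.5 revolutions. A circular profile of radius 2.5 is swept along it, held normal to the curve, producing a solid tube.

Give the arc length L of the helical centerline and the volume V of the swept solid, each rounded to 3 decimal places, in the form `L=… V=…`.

2πR = 2π·11.5 = 72.256631
per-turn = √(72.256631² + 28²) = √(5221.0207 + 784) = √6005.0207 = 77.492069
L = 2.5 × 77.492069 = 193.730172
V = π·2.5² × L = 19.634954 × 193.730172 = 3803.883032

L=193.730 V=3803.883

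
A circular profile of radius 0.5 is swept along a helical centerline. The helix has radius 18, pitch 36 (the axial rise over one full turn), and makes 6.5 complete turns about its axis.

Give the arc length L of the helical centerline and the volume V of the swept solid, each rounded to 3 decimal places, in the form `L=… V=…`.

L=771.477 V=605.916

2πR = 2π·18 = 113.097336
per-turn = √(113.097336² + 36²) = √(12791.0073 + 1296) = √14087.0073 = 118.688699
L = 6.5 × 118.688699 = 771.476544
V = π·0.5² × L = 0.785398 × 771.476544 = 605.916261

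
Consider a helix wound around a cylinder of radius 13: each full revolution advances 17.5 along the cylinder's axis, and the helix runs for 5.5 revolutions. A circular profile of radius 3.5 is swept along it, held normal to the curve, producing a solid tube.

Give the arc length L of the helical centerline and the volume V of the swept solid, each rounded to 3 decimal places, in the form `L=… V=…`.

2πR = 2π·13 = 81.681409
per-turn = √(81.681409² + 17.5²) = √(6671.8526 + 306.25) = √6978.1026 = 83.535038
L = 5.5 × 83.535038 = 459.442709
V = π·3.5² × L = 38.484510 × 459.442709 = 17681.427534

L=459.443 V=17681.428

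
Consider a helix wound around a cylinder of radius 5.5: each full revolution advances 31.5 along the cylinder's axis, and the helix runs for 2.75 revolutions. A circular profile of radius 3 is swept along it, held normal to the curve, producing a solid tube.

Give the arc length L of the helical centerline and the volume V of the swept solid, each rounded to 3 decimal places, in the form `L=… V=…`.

L=128.589 V=3635.775

2πR = 2π·5.5 = 34.557519
per-turn = √(34.557519² + 31.5²) = √(1194.2221 + 992.25) = √2186.4721 = 46.759728
L = 2.75 × 46.759728 = 128.589251
V = π·3² × L = 28.274334 × 128.589251 = 3635.775420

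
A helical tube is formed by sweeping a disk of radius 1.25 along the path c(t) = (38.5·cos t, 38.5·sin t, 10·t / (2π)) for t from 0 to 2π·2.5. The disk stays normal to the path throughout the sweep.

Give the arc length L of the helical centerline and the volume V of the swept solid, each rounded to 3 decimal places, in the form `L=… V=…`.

L=605.273 V=2971.127

2πR = 2π·38.5 = 241.902634
per-turn = √(241.902634² + 10²) = √(58516.8845 + 100) = √58616.8845 = 242.109241
L = 2.5 × 242.109241 = 605.273102
V = π·1.25² × L = 4.908739 × 605.273102 = 2971.127392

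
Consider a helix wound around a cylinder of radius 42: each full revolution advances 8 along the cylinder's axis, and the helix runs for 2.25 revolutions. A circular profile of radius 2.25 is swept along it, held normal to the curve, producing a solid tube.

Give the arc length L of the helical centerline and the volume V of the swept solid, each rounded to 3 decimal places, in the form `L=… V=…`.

L=594.034 V=9447.699

2πR = 2π·42 = 263.893783
per-turn = √(263.893783² + 8²) = √(69639.9287 + 64) = √69703.9287 = 264.015016
L = 2.25 × 264.015016 = 594.033786
V = π·2.25² × L = 15.904313 × 594.033786 = 9447.699150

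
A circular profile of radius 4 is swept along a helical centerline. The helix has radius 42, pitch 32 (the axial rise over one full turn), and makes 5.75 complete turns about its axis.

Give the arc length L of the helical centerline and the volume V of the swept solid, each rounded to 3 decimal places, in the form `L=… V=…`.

2πR = 2π·42 = 263.893783
per-turn = √(263.893783² + 32²) = √(69639.9287 + 1024) = √70663.9287 = 265.826877
L = 5.75 × 265.826877 = 1528.504544
V = π·4² × L = 50.265482 × 1528.504544 = 76831.018344

L=1528.505 V=76831.018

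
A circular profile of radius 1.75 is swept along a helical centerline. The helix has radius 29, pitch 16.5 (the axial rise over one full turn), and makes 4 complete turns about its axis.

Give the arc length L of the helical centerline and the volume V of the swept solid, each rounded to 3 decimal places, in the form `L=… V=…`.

2πR = 2π·29 = 182.212374
per-turn = √(182.212374² + 16.5²) = √(33201.3492 + 272.25) = √33473.5992 = 182.957916
L = 4 × 182.957916 = 731.831666
V = π·1.75² × L = 9.621128 × 731.831666 = 7041.045768

L=731.832 V=7041.046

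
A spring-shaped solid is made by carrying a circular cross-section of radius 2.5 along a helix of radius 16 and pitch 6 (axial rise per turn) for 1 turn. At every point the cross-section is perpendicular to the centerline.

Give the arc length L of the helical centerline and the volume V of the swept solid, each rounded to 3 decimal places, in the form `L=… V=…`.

L=100.710 V=1977.433

2πR = 2π·16 = 100.530965
per-turn = √(100.530965² + 6²) = √(10106.4749 + 36) = √10142.4749 = 100.709855
L = 1 × 100.709855 = 100.709855
V = π·2.5² × L = 19.634954 × 100.709855 = 1977.433380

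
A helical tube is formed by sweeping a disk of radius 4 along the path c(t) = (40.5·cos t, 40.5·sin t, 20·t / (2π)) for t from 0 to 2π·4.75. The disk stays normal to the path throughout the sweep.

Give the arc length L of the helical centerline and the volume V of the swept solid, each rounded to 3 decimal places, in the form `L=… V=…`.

2πR = 2π·40.5 = 254.469005
per-turn = √(254.469005² + 20²) = √(64754.4745 + 400) = √65154.4745 = 255.253745
L = 4.75 × 255.253745 = 1212.455290
V = π·4² × L = 50.265482 × 1212.455290 = 60944.650112

L=1212.455 V=60944.650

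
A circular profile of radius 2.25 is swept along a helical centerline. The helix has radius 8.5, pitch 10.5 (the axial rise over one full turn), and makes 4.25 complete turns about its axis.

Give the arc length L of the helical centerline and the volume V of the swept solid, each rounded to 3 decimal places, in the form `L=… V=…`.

L=231.325 V=3679.068

2πR = 2π·8.5 = 53.407075
per-turn = √(53.407075² + 10.5²) = √(2852.3157 + 110.25) = √2962.5657 = 54.429456
L = 4.25 × 54.429456 = 231.325188
V = π·2.25² × L = 15.904313 × 231.325188 = 3679.068145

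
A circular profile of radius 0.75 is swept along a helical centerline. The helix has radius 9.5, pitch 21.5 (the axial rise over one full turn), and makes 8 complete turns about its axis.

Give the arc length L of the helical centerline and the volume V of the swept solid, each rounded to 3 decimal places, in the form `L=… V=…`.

L=507.554 V=896.922

2πR = 2π·9.5 = 59.690260
per-turn = √(59.690260² + 21.5²) = √(3562.9272 + 462.25) = √4025.1772 = 63.444284
L = 8 × 63.444284 = 507.554273
V = π·0.75² × L = 1.767146 × 507.554273 = 896.922436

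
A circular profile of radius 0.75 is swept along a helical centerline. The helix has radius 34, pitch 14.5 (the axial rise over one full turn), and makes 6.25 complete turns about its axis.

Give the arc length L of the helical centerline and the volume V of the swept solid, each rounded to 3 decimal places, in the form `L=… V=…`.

L=1338.249 V=2364.881

2πR = 2π·34 = 213.628300
per-turn = √(213.628300² + 14.5²) = √(45637.0508 + 210.25) = √45847.3008 = 214.119828
L = 6.25 × 214.119828 = 1338.248925
V = π·0.75² × L = 1.767146 × 1338.248925 = 2364.881058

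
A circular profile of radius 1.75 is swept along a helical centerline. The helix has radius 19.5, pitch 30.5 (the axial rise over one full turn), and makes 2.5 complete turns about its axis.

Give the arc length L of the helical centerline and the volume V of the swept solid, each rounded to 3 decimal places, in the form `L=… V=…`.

L=315.653 V=3036.940

2πR = 2π·19.5 = 122.522113
per-turn = √(122.522113² + 30.5²) = √(15011.6683 + 930.25) = √15941.9183 = 126.261310
L = 2.5 × 126.261310 = 315.653274
V = π·1.75² × L = 9.621128 × 315.653274 = 3036.940395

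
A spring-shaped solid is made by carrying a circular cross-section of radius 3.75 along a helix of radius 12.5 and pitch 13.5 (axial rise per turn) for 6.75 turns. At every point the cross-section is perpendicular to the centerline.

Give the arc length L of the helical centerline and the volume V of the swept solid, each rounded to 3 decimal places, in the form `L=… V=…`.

2πR = 2π·12.5 = 78.539816
per-turn = √(78.539816² + 13.5²) = √(6168.5028 + 182.25) = √6350.7528 = 79.691610
L = 6.75 × 79.691610 = 537.918369
V = π·3.75² × L = 44.178647 × 537.918369 = 23764.505593

L=537.918 V=23764.506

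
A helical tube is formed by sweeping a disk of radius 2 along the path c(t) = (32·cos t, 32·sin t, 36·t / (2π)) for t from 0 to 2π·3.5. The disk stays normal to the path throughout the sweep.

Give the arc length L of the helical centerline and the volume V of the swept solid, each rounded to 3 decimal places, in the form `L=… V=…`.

2πR = 2π·32 = 201.061930
per-turn = √(201.061930² + 36²) = √(40425.8996 + 1296) = √41721.8996 = 204.259393
L = 3.5 × 204.259393 = 714.907875
V = π·2² × L = 12.566371 × 714.907875 = 8983.797318

L=714.908 V=8983.797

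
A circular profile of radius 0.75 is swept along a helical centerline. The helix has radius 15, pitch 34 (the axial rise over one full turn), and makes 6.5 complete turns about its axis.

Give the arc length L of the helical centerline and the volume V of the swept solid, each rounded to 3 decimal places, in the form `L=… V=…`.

L=651.255 V=1150.862

2πR = 2π·15 = 94.247780
per-turn = √(94.247780² + 34²) = √(8882.6440 + 1156) = √10038.6440 = 100.193033
L = 6.5 × 100.193033 = 651.254718
V = π·0.75² × L = 1.767146 × 651.254718 = 1150.862083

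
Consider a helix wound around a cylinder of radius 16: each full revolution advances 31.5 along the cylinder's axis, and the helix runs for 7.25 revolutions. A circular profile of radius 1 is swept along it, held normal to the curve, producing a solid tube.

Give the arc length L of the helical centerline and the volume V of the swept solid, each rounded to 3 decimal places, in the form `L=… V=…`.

L=763.791 V=2399.520

2πR = 2π·16 = 100.530965
per-turn = √(100.530965² + 31.5²) = √(10106.4749 + 992.25) = √11098.7249 = 105.350486
L = 7.25 × 105.350486 = 763.791024
V = π·1² × L = 3.141593 × 763.791024 = 2399.520269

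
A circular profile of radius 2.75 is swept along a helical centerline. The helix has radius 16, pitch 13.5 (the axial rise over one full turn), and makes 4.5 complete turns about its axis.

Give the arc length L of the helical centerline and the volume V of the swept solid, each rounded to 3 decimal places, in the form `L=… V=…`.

2πR = 2π·16 = 100.530965
per-turn = √(100.530965² + 13.5²) = √(10106.4749 + 182.25) = √10288.7249 = 101.433352
L = 4.5 × 101.433352 = 456.450084
V = π·2.75² × L = 23.758294 × 456.450084 = 10844.475499

L=456.450 V=10844.475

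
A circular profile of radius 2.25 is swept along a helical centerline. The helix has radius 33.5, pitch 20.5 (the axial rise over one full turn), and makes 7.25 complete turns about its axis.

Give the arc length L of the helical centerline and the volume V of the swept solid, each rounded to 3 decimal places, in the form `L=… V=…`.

L=1533.249 V=24385.273

2πR = 2π·33.5 = 210.486708
per-turn = √(210.486708² + 20.5²) = √(44304.6542 + 420.25) = √44724.9042 = 211.482633
L = 7.25 × 211.482633 = 1533.249091
V = π·2.25² × L = 15.904313 × 1533.249091 = 24385.273155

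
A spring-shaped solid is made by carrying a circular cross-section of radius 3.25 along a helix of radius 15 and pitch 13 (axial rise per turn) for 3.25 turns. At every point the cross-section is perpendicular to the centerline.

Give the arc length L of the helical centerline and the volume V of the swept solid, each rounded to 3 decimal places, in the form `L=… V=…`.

L=309.205 V=10260.386

2πR = 2π·15 = 94.247780
per-turn = √(94.247780² + 13²) = √(8882.6440 + 169) = √9051.6440 = 95.140128
L = 3.25 × 95.140128 = 309.205416
V = π·3.25² × L = 33.183072 × 309.205416 = 10260.385710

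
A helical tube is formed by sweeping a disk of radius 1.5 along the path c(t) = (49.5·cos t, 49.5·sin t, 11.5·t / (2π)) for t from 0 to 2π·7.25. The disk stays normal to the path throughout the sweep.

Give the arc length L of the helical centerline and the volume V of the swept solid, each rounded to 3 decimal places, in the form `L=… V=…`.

2πR = 2π·49.5 = 311.017673
per-turn = √(311.017673² + 11.5²) = √(96731.9927 + 132.25) = √96864.2427 = 311.230209
L = 7.25 × 311.230209 = 2256.419012
V = π·1.5² × L = 7.068583 × 2256.419012 = 15949.686133

L=2256.419 V=15949.686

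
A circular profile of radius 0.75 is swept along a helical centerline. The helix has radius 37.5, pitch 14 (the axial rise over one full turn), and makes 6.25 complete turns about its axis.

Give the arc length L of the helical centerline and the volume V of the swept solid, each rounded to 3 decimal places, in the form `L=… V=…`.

2πR = 2π·37.5 = 235.619449
per-turn = √(235.619449² + 14²) = √(55516.5248 + 196) = √55712.5248 = 236.035007
L = 6.25 × 236.035007 = 1475.218797
V = π·0.75² × L = 1.767146 × 1475.218797 = 2606.926801

L=1475.219 V=2606.927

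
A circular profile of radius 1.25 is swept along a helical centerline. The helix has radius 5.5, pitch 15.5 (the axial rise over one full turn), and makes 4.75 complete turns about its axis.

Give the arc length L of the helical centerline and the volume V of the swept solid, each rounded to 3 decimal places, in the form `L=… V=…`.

L=179.904 V=883.099

2πR = 2π·5.5 = 34.557519
per-turn = √(34.557519² + 15.5²) = √(1194.2221 + 240.25) = √1434.4721 = 37.874426
L = 4.75 × 37.874426 = 179.903523
V = π·1.25² × L = 4.908739 × 179.903523 = 883.099352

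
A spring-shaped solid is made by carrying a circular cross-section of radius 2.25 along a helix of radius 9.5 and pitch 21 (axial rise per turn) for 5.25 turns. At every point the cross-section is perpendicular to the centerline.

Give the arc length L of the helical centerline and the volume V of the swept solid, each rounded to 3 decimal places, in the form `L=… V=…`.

L=332.202 V=5283.446

2πR = 2π·9.5 = 59.690260
per-turn = √(59.690260² + 21²) = √(3562.9272 + 441) = √4003.9272 = 63.276593
L = 5.25 × 63.276593 = 332.202112
V = π·2.25² × L = 15.904313 × 332.202112 = 5283.446303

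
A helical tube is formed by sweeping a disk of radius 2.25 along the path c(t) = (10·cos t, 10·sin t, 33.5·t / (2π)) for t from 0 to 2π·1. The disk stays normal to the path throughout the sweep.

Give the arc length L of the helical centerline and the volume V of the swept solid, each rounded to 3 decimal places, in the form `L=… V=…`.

L=71.205 V=1132.460

2πR = 2π·10 = 62.831853
per-turn = √(62.831853² + 33.5²) = √(3947.8418 + 1122.25) = √5070.0918 = 71.204577
L = 1 × 71.204577 = 71.204577
V = π·2.25² × L = 15.904313 × 71.204577 = 1132.459863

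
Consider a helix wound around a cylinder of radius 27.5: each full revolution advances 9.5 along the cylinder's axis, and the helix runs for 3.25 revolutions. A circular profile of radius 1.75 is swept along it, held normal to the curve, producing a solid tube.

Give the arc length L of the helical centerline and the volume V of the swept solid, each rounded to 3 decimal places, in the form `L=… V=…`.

2πR = 2π·27.5 = 172.787596
per-turn = √(172.787596² + 9.5²) = √(29855.5533 + 90.25) = √29945.8033 = 173.048558
L = 3.25 × 173.048558 = 562.407812
V = π·1.75² × L = 9.621128 × 562.407812 = 5410.997271

L=562.408 V=5410.997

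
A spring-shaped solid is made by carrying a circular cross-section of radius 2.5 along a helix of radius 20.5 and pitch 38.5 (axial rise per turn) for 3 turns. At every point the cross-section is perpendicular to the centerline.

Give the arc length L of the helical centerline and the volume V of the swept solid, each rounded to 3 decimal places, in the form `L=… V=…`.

2πR = 2π·20.5 = 128.805299
per-turn = √(128.805299² + 38.5²) = √(16590.8050 + 1482.25) = √18073.0550 = 134.436063
L = 3 × 134.436063 = 403.308189
V = π·2.5² × L = 19.634954 × 403.308189 = 7918.937765

L=403.308 V=7918.938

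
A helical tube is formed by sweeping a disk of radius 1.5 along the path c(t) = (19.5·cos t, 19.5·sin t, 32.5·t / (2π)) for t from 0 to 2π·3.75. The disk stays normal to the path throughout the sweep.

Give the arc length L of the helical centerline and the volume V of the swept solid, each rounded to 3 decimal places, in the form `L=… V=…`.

2πR = 2π·19.5 = 122.522113
per-turn = √(122.522113² + 32.5²) = √(15011.6683 + 1056.25) = √16067.9183 = 126.759293
L = 3.75 × 126.759293 = 475.347348
V = π·1.5² × L = 7.068583 × 475.347348 = 3360.032405

L=475.347 V=3360.032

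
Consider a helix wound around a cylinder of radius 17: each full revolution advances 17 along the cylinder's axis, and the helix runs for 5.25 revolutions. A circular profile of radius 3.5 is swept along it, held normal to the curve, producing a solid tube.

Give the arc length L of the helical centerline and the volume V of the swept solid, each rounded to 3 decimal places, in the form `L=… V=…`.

L=567.832 V=21852.743

2πR = 2π·17 = 106.814150
per-turn = √(106.814150² + 17²) = √(11409.2627 + 289) = √11698.2627 = 108.158507
L = 5.25 × 108.158507 = 567.832163
V = π·3.5² × L = 38.484510 × 567.832163 = 21852.742559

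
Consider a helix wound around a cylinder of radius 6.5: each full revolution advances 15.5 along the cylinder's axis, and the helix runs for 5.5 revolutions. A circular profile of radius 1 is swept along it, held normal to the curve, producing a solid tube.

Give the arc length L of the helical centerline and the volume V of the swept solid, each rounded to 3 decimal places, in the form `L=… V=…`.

2πR = 2π·6.5 = 40.840704
per-turn = √(40.840704² + 15.5²) = √(1667.9631 + 240.25) = √1908.2131 = 43.683099
L = 5.5 × 43.683099 = 240.257045
V = π·1² × L = 3.141593 × 240.257045 = 754.789767

L=240.257 V=754.790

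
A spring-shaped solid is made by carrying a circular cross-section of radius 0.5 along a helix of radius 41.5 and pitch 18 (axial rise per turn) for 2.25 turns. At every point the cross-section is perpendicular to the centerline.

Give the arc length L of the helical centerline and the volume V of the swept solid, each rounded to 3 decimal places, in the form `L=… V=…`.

2πR = 2π·41.5 = 260.752190
per-turn = √(260.752190² + 18²) = √(67991.7047 + 324) = √68315.7047 = 261.372731
L = 2.25 × 261.372731 = 588.088646
V = π·0.5² × L = 0.785398 × 588.088646 = 461.883742

L=588.089 V=461.884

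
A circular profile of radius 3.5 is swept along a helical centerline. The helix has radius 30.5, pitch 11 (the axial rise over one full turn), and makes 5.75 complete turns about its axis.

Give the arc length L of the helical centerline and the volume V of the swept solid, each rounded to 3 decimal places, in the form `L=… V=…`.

2πR = 2π·30.5 = 191.637152
per-turn = √(191.637152² + 11²) = √(36724.7980 + 121) = √36845.7980 = 191.952593
L = 5.75 × 191.952593 = 1103.727410
V = π·3.5² × L = 38.484510 × 1103.727410 = 42476.408555

L=1103.727 V=42476.409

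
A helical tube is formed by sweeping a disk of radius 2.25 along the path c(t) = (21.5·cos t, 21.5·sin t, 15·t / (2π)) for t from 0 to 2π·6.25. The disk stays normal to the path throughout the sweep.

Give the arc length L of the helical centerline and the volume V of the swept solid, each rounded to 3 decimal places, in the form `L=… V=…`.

L=849.492 V=13510.587

2πR = 2π·21.5 = 135.088484
per-turn = √(135.088484² + 15²) = √(18248.8985 + 225) = √18473.8985 = 135.918720
L = 6.25 × 135.918720 = 849.492002
V = π·2.25² × L = 15.904313 × 849.492002 = 13510.586530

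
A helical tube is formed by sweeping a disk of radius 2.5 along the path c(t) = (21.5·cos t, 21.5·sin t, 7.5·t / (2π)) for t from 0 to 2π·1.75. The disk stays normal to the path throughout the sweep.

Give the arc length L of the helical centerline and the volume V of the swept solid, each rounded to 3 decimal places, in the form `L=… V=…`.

2πR = 2π·21.5 = 135.088484
per-turn = √(135.088484² + 7.5²) = √(18248.8985 + 56.25) = √18305.1485 = 135.296521
L = 1.75 × 135.296521 = 236.768911
V = π·2.5² × L = 19.634954 × 236.768911 = 4648.946704

L=236.769 V=4648.947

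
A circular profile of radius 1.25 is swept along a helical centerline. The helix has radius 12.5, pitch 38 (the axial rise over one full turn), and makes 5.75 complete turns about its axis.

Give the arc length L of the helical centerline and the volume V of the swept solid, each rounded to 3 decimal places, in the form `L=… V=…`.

L=501.686 V=2462.643

2πR = 2π·12.5 = 78.539816
per-turn = √(78.539816² + 38²) = √(6168.5028 + 1444) = √7612.5028 = 87.249658
L = 5.75 × 87.249658 = 501.685531
V = π·1.25² × L = 4.908739 × 501.685531 = 2462.643092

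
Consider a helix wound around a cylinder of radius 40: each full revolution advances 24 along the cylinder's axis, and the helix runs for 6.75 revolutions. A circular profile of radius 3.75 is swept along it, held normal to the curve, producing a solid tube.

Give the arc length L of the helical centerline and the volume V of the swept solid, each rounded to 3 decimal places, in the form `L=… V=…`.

2πR = 2π·40 = 251.327412
per-turn = √(251.327412² + 24²) = √(63165.4682 + 576) = √63741.4682 = 252.470727
L = 6.75 × 252.470727 = 1704.177410
V = π·3.75² × L = 44.178647 × 1704.177410 = 75288.251677

L=1704.177 V=75288.252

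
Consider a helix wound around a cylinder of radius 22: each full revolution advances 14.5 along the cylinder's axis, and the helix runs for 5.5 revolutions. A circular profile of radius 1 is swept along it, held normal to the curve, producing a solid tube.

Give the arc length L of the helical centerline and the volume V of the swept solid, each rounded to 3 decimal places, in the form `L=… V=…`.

2πR = 2π·22 = 138.230077
per-turn = √(138.230077² + 14.5²) = √(19107.5541 + 210.25) = √19317.8041 = 138.988504
L = 5.5 × 138.988504 = 764.436770
V = π·1² × L = 3.141593 × 764.436770 = 2401.548939

L=764.437 V=2401.549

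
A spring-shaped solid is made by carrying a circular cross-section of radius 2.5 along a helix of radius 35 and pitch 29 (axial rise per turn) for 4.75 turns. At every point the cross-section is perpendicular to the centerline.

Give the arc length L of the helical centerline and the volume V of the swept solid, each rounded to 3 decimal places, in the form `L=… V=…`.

L=1053.623 V=20687.840

2πR = 2π·35 = 219.911486
per-turn = √(219.911486² + 29²) = √(48361.0616 + 841) = √49202.0616 = 221.815377
L = 4.75 × 221.815377 = 1053.623042
V = π·2.5² × L = 19.634954 × 1053.623042 = 20687.840047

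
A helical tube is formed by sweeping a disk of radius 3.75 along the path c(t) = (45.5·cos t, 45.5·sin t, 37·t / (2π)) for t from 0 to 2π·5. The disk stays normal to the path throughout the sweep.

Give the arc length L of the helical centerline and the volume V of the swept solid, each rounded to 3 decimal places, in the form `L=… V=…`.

2πR = 2π·45.5 = 285.884931
per-turn = √(285.884931² + 37²) = √(81730.1940 + 1369) = √83099.1940 = 288.269308
L = 5 × 288.269308 = 1441.346541
V = π·3.75² × L = 44.178647 × 1441.346541 = 63676.739592

L=1441.347 V=63676.740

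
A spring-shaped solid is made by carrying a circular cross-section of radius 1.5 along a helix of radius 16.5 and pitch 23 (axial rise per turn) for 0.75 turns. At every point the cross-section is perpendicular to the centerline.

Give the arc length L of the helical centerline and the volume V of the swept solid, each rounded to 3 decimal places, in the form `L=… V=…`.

2πR = 2π·16.5 = 103.672558
per-turn = √(103.672558² + 23²) = √(10747.9992 + 529) = √11276.9992 = 106.193216
L = 0.75 × 106.193216 = 79.644912
V = π·1.5² × L = 7.068583 × 79.644912 = 562.976710

L=79.645 V=562.977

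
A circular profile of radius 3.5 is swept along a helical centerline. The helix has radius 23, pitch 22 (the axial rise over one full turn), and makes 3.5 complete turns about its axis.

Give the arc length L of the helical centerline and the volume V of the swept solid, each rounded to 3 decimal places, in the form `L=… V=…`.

2πR = 2π·23 = 144.513262
per-turn = √(144.513262² + 22²) = √(20884.0829 + 484) = √21368.0829 = 146.178257
L = 3.5 × 146.178257 = 511.623901
V = π·3.5² × L = 38.484510 × 511.623901 = 19689.595123

L=511.624 V=19689.595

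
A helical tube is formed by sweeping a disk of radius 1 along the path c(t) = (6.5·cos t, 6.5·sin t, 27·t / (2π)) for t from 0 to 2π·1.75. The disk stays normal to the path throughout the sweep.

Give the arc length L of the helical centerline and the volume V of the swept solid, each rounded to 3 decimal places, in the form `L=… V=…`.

2πR = 2π·6.5 = 40.840704
per-turn = √(40.840704² + 27²) = √(1667.9631 + 729) = √2396.9631 = 48.958790
L = 1.75 × 48.958790 = 85.677883
V = π·1² × L = 3.141593 × 85.677883 = 269.165008

L=85.678 V=269.165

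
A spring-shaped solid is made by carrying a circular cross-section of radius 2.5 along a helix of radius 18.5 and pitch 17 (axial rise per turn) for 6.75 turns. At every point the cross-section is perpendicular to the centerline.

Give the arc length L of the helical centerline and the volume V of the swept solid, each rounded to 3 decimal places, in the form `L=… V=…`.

L=792.959 V=15569.723

2πR = 2π·18.5 = 116.238928
per-turn = √(116.238928² + 17²) = √(13511.4884 + 289) = √13800.4884 = 117.475480
L = 6.75 × 117.475480 = 792.959491
V = π·2.5² × L = 19.634954 × 792.959491 = 15569.723191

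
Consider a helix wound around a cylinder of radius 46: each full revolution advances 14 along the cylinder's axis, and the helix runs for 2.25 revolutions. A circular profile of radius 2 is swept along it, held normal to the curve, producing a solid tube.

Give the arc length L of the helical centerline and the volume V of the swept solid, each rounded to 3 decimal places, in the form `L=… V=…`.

L=651.072 V=8181.614

2πR = 2π·46 = 289.026524
per-turn = √(289.026524² + 14²) = √(83536.3317 + 196) = √83732.3317 = 289.365395
L = 2.25 × 289.365395 = 651.072138
V = π·2² × L = 12.566371 × 651.072138 = 8181.613784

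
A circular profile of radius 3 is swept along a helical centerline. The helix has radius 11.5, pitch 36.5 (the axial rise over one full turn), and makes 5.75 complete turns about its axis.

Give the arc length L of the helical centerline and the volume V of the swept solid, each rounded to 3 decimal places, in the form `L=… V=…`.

L=465.476 V=13161.012

2πR = 2π·11.5 = 72.256631
per-turn = √(72.256631² + 36.5²) = √(5221.0207 + 1332.25) = √6553.2707 = 80.952274
L = 5.75 × 80.952274 = 465.475578
V = π·3² × L = 28.274334 × 465.475578 = 13161.011898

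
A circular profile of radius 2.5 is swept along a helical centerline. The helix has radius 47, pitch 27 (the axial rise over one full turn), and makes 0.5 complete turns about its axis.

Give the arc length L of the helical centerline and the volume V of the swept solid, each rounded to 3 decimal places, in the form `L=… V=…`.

2πR = 2π·47 = 295.309709
per-turn = √(295.309709² + 27²) = √(87207.8245 + 729) = √87936.8245 = 296.541438
L = 0.5 × 296.541438 = 148.270719
V = π·2.5² × L = 19.634954 × 148.270719 = 2911.288760

L=148.271 V=2911.289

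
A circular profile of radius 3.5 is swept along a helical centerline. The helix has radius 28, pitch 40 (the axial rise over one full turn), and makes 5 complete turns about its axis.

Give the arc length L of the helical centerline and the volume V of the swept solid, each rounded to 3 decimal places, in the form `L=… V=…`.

L=902.096 V=34716.718

2πR = 2π·28 = 175.929189
per-turn = √(175.929189² + 40²) = √(30951.0794 + 1600) = √32551.0794 = 180.419177
L = 5 × 180.419177 = 902.095885
V = π·3.5² × L = 38.484510 × 902.095885 = 34716.718098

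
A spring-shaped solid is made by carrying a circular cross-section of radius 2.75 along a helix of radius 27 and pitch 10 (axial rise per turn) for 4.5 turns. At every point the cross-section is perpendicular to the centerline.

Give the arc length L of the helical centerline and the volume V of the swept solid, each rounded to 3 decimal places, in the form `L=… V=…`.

2πR = 2π·27 = 169.646003
per-turn = √(169.646003² + 10²) = √(28779.7664 + 100) = √28879.7664 = 169.940479
L = 4.5 × 169.940479 = 764.732156
V = π·2.75² × L = 23.758294 × 764.732156 = 18168.731730

L=764.732 V=18168.732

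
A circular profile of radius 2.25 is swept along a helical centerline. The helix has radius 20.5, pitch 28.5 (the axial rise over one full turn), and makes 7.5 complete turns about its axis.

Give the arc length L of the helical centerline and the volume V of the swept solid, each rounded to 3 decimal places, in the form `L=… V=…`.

2πR = 2π·20.5 = 128.805299
per-turn = √(128.805299² + 28.5²) = √(16590.8050 + 812.25) = √17403.0550 = 131.920639
L = 7.5 × 131.920639 = 989.404793
V = π·2.25² × L = 15.904313 × 989.404793 = 15735.803316

L=989.405 V=15735.803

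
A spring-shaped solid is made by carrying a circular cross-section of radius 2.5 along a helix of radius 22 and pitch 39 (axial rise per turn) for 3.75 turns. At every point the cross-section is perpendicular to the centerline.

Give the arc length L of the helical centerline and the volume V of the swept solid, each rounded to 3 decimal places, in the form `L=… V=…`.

2πR = 2π·22 = 138.230077
per-turn = √(138.230077² + 39²) = √(19107.5541 + 1521) = √20628.5541 = 143.626439
L = 3.75 × 143.626439 = 538.599148
V = π·2.5² × L = 19.634954 × 538.599148 = 10575.369543

L=538.599 V=10575.370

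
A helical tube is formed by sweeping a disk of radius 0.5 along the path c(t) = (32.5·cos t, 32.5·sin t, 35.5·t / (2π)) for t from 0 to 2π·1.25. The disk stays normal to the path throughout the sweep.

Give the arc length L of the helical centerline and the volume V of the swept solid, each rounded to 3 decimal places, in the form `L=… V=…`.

L=259.083 V=203.483

2πR = 2π·32.5 = 204.203522
per-turn = √(204.203522² + 35.5²) = √(41699.0786 + 1260.25) = √42959.3286 = 207.266323
L = 1.25 × 207.266323 = 259.082904
V = π·0.5² × L = 0.785398 × 259.082904 = 203.483237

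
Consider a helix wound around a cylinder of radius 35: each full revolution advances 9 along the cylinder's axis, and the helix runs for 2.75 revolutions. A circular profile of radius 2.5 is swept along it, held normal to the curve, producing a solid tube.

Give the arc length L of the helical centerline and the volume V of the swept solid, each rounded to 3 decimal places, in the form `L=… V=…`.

L=605.263 V=11884.308

2πR = 2π·35 = 219.911486
per-turn = √(219.911486² + 9²) = √(48361.0616 + 81) = √48442.0616 = 220.095574
L = 2.75 × 220.095574 = 605.262828
V = π·2.5² × L = 19.634954 × 605.262828 = 11884.307831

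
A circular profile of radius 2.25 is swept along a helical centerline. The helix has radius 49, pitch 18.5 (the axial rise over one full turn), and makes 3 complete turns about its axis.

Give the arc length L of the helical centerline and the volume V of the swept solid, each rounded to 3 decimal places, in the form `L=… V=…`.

L=925.294 V=14716.169

2πR = 2π·49 = 307.876080
per-turn = √(307.876080² + 18.5²) = √(94787.6807 + 342.25) = √95129.9307 = 308.431404
L = 3 × 308.431404 = 925.294211
V = π·2.25² × L = 15.904313 × 925.294211 = 14716.168564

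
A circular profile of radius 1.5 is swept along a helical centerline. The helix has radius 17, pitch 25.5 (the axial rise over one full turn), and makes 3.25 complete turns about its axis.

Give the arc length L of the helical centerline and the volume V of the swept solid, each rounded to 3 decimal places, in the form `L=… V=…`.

2πR = 2π·17 = 106.814150
per-turn = √(106.814150² + 25.5²) = √(11409.2627 + 650.25) = √12059.5127 = 109.815813
L = 3.25 × 109.815813 = 356.901391
V = π·1.5² × L = 7.068583 × 356.901391 = 2522.787272

L=356.901 V=2522.787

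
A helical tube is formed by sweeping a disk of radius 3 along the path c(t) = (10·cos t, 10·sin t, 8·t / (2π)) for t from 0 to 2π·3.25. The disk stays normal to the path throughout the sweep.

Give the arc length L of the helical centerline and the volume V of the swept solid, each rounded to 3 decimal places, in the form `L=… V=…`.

2πR = 2π·10 = 62.831853
per-turn = √(62.831853² + 8²) = √(3947.8418 + 64) = √4011.8418 = 63.339101
L = 3.25 × 63.339101 = 205.852079
V = π·3² × L = 28.274334 × 205.852079 = 5820.330423

L=205.852 V=5820.330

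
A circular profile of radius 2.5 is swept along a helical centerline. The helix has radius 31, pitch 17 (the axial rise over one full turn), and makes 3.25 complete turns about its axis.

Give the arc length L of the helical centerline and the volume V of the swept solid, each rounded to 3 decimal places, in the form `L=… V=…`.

L=635.437 V=12476.784

2πR = 2π·31 = 194.778745
per-turn = √(194.778745² + 17²) = √(37938.7593 + 289) = √38227.7593 = 195.519204
L = 3.25 × 195.519204 = 635.437415
V = π·2.5² × L = 19.634954 × 635.437415 = 12476.784458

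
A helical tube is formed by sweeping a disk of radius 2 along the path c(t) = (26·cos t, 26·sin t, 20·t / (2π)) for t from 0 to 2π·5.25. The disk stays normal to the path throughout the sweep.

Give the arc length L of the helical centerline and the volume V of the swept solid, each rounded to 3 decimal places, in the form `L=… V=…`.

2πR = 2π·26 = 163.362818
per-turn = √(163.362818² + 20²) = √(26687.4103 + 400) = √27087.4103 = 164.582533
L = 5.25 × 164.582533 = 864.058300
V = π·2² × L = 12.566371 × 864.058300 = 10858.076835

L=864.058 V=10858.077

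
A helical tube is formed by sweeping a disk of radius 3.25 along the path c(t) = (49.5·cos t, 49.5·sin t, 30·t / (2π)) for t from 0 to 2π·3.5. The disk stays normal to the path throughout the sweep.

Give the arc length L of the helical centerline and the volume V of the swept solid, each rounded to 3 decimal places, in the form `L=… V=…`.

2πR = 2π·49.5 = 311.017673
per-turn = √(311.017673² + 30²) = √(96731.9927 + 900) = √97631.9927 = 312.461186
L = 3.5 × 312.461186 = 1093.614151
V = π·3.25² × L = 33.183072 × 1093.614151 = 36289.477550

L=1093.614 V=36289.478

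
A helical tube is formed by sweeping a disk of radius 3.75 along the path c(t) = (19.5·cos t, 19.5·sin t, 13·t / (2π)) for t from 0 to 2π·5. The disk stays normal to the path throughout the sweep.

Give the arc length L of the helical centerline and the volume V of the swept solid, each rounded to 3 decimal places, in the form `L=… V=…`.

2πR = 2π·19.5 = 122.522113
per-turn = √(122.522113² + 13²) = √(15011.6683 + 169) = √15180.6683 = 123.209855
L = 5 × 123.209855 = 616.049273
V = π·3.75² × L = 44.178647 × 616.049273 = 27216.223197

L=616.049 V=27216.223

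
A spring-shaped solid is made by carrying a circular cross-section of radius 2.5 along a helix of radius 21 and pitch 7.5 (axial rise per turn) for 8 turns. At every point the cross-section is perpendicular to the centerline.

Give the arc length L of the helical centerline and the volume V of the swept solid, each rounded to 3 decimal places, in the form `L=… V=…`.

L=1057.279 V=20759.624

2πR = 2π·21 = 131.946891
per-turn = √(131.946891² + 7.5²) = √(17409.9822 + 56.25) = √17466.2322 = 132.159873
L = 8 × 132.159873 = 1057.278988
V = π·2.5² × L = 19.634954 × 1057.278988 = 20759.624384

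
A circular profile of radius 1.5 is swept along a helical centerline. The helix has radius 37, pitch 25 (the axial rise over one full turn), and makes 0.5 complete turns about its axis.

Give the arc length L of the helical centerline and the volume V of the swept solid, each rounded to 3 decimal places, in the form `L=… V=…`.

2πR = 2π·37 = 232.477856
per-turn = √(232.477856² + 25²) = √(54045.9537 + 625) = √54670.9537 = 233.818207
L = 0.5 × 233.818207 = 116.909103
V = π·1.5² × L = 7.068583 × 116.909103 = 826.381755

L=116.909 V=826.382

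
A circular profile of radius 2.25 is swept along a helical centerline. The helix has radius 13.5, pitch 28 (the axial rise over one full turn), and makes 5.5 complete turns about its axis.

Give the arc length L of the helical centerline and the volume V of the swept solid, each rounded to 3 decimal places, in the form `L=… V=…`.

2πR = 2π·13.5 = 84.823002
per-turn = √(84.823002² + 28²) = √(7194.9416 + 784) = √7978.9416 = 89.324922
L = 5.5 × 89.324922 = 491.287068
V = π·2.25² × L = 15.904313 × 491.287068 = 7813.583216

L=491.287 V=7813.583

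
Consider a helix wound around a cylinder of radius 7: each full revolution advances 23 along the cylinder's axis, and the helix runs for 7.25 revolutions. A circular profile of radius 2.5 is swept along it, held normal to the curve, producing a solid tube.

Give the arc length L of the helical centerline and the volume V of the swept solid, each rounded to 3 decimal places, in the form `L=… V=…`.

L=359.840 V=7065.438

2πR = 2π·7 = 43.982297
per-turn = √(43.982297² + 23²) = √(1934.4425 + 529) = √2463.4425 = 49.633078
L = 7.25 × 49.633078 = 359.839818
V = π·2.5² × L = 19.634954 × 359.839818 = 7065.438300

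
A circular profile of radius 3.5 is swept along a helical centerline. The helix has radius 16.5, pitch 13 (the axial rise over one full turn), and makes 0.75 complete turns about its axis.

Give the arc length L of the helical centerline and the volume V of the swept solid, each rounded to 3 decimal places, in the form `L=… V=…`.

2πR = 2π·16.5 = 103.672558
per-turn = √(103.672558² + 13²) = √(10747.9992 + 169) = √10916.9992 = 104.484445
L = 0.75 × 104.484445 = 78.363334
V = π·3.5² × L = 38.484510 × 78.363334 = 3015.774494

L=78.363 V=3015.774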